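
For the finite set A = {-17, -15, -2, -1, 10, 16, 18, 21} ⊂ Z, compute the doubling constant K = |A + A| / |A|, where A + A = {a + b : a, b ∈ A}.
K = |A + A| / |A| = 34/8 = 17/4

Enumerate A + A = {a + b : a, b ∈ A}. With |A| = 8, there are |A|^2 = 64 ordered sum pairs; collecting distinct values, A + A = {-34, -32, -30, -19, -18, -17, -16, -7, -5, -4, -3, -2, -1, 1, 3, 4, 6, 8, 9, 14, 15, 16, 17, 19, 20, 26, 28, 31, 32, 34, 36, 37, 39, 42}, so |A + A| = 34. Thus K = 34/8 = 17/4. For comparison, the minimum possible |A + A| over all 8-element sets is 2·8 − 1 = 15 (so min K = 15/8), attained only by arithmetic progressions.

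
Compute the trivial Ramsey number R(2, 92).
R(2, 92) = 92

R(2, k) = k for all k ≥ 2: in a 2-colouring of K_k, either some edge is red (a red K_2) or all edges are blue (a blue K_k). And K_{91} coloured all-blue has no blue K_92, so R(2, 92) > 91. Hence R(2, 92) = 92.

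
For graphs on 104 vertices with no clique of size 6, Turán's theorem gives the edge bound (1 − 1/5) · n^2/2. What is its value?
Turán density bound = (4/5) · 104^2/2 = 21632/5 ≈ 4326.4

Turán's theorem: ex(n, K_{r+1}) is achieved by the complete r-partite Turán graph T(n, r) with parts as balanced as possible, and is at most (1 − 1/r) · n^2/2. For r = 5, n = 104: the density bound is (4/5) · 10816/2 = 21632/5 ≈ 4326.4. The integer-valued extremum is e(T(104, 5)) = 4326, which is strictly less than the density bound 21632/5 since 5 ∤ 104 (the parts of T(104, 5) cannot all be equal).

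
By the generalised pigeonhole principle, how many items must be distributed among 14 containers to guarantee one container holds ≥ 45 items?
n = (45 − 1)·14 + 1 = 617

By the generalised pigeonhole principle, to guarantee some box contains ≥ r objects we need more than (r − 1) · k objects total. Threshold: n = (r − 1) · k + 1. With r = 45 and k = 14: n = 44 · 14 + 1 = 616 + 1 = 617. For n = 616 = 44 · 14, we can put exactly 44 objects in every box, avoiding 45 in any single one — so 617 is tight.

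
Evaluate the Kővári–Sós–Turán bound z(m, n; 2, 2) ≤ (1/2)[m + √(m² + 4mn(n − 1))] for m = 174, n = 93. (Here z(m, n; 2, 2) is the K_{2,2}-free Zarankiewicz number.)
z(174, 93; 2, 2) ≤ (1/2)[174 + √(174² + 4·174·93·92)] = (1/2)[174 + √5985252] = 1310.2387

Kővári–Sós–Turán: let r_1, ..., r_174 be the row sums and z = Σ r_i the total number of 1s. Each pair of columns can share at most one row with both entries 1 (else a 2×2 all-ones block appears), so Σ_i C(r_i, 2) ≤ C(93, 2) = 4278. By convexity Σ_i C(r_i, 2) ≥ 174·C(z/174, 2) = z(z − 174)/(2·174), giving z² − 174z − 174·93·92 ≤ 0 and hence z ≤ (1/2)[174 + √(30276 + 4·1488744)] = (1/2)[174 + √5985252] ≈ (1/2)(174 + 2446.4775) = 1310.2387.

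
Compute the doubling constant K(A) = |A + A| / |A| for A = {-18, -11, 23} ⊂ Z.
K = |A + A| / |A| = 6/3 = 2

Enumerate A + A = {a + b : a, b ∈ A}. With |A| = 3, there are |A|^2 = 9 ordered sum pairs; collecting distinct values, A + A = {-36, -29, -22, 5, 12, 46}, so |A + A| = 6. Thus K = 6/3 = 2. For comparison, the minimum possible |A + A| over all 3-element sets is 2·3 − 1 = 5 (so min K = 5/3), attained only by arithmetic progressions.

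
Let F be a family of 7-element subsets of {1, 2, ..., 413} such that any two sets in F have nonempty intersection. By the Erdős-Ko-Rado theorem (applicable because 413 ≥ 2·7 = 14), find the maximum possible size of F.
max |F| = C(412, 6) = 6548898787684

The Erdős-Ko-Rado theorem states: for n ≥ 2k, an intersecting family of k-subsets of an n-element set has size at most C(n − 1, k − 1), with equality for 'star' families {A ⊆ [n] : |A| = k, i ∈ A} (fix an element i). For n = 413, k = 7: C(412, 6) = 6548898787684.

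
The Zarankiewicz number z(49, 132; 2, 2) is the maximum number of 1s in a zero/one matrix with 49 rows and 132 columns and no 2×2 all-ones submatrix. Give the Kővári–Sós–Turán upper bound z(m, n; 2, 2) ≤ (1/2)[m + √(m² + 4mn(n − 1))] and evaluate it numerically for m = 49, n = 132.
z(49, 132; 2, 2) ≤ (1/2)[49 + √(49² + 4·49·132·131)] = (1/2)[49 + √3391633] = 945.3193

Kővári–Sós–Turán: let r_1, ..., r_49 be the row sums and z = Σ r_i the total number of 1s. Each pair of columns can share at most one row with both entries 1 (else a 2×2 all-ones block appears), so Σ_i C(r_i, 2) ≤ C(132, 2) = 8646. By convexity Σ_i C(r_i, 2) ≥ 49·C(z/49, 2) = z(z − 49)/(2·49), giving z² − 49z − 49·132·131 ≤ 0 and hence z ≤ (1/2)[49 + √(2401 + 4·847308)] = (1/2)[49 + √3391633] ≈ (1/2)(49 + 1841.6387) = 945.3193.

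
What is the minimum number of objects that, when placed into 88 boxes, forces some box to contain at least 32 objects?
n = (32 − 1)·88 + 1 = 2729

By the generalised pigeonhole principle, to guarantee some box contains ≥ r objects we need more than (r − 1) · k objects total. Threshold: n = (r − 1) · k + 1. With r = 32 and k = 88: n = 31 · 88 + 1 = 2728 + 1 = 2729. For n = 2728 = 31 · 88, we can put exactly 31 objects in every box, avoiding 32 in any single one — so 2729 is tight.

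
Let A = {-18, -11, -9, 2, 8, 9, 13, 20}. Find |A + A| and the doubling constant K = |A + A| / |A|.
K = |A + A| / |A| = 31/8

Enumerate A + A = {a + b : a, b ∈ A}. With |A| = 8, there are |A|^2 = 64 ordered sum pairs; collecting distinct values, A + A = {-36, -29, -27, -22, -20, -18, -16, -10, -9, -7, -5, -3, -2, -1, 0, 2, 4, 9, 10, 11, 15, 16, 17, 18, 21, 22, 26, 28, 29, 33, 40}, so |A + A| = 31. Thus K = 31/8. For comparison, the minimum possible |A + A| over all 8-element sets is 2·8 − 1 = 15 (so min K = 15/8), attained only by arithmetic progressions.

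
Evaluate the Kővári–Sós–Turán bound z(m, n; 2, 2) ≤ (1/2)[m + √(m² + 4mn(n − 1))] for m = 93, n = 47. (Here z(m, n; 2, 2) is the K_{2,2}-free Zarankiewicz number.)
z(93, 47; 2, 2) ≤ (1/2)[93 + √(93² + 4·93·47·46)] = (1/2)[93 + √812913] = 497.3084

Kővári–Sós–Turán: let r_1, ..., r_93 be the row sums and z = Σ r_i the total number of 1s. Each pair of columns can share at most one row with both entries 1 (else a 2×2 all-ones block appears), so Σ_i C(r_i, 2) ≤ C(47, 2) = 1081. By convexity Σ_i C(r_i, 2) ≥ 93·C(z/93, 2) = z(z − 93)/(2·93), giving z² − 93z − 93·47·46 ≤ 0 and hence z ≤ (1/2)[93 + √(8649 + 4·201066)] = (1/2)[93 + √812913] ≈ (1/2)(93 + 901.6169) = 497.3084.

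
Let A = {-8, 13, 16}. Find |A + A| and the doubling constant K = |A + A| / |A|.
K = |A + A| / |A| = 6/3 = 2

Enumerate A + A = {a + b : a, b ∈ A}. With |A| = 3, there are |A|^2 = 9 ordered sum pairs; collecting distinct values, A + A = {-16, 5, 8, 26, 29, 32}, so |A + A| = 6. Thus K = 6/3 = 2. For comparison, the minimum possible |A + A| over all 3-element sets is 2·3 − 1 = 5 (so min K = 5/3), attained only by arithmetic progressions.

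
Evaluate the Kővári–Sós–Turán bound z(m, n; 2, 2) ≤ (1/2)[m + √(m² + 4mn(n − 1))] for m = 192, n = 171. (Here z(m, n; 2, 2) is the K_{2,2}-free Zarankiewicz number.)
z(192, 171; 2, 2) ≤ (1/2)[192 + √(192² + 4·192·171·170)] = (1/2)[192 + √22362624] = 2460.4568

Kővári–Sós–Turán: let r_1, ..., r_192 be the row sums and z = Σ r_i the total number of 1s. Each pair of columns can share at most one row with both entries 1 (else a 2×2 all-ones block appears), so Σ_i C(r_i, 2) ≤ C(171, 2) = 14535. By convexity Σ_i C(r_i, 2) ≥ 192·C(z/192, 2) = z(z − 192)/(2·192), giving z² − 192z − 192·171·170 ≤ 0 and hence z ≤ (1/2)[192 + √(36864 + 4·5581440)] = (1/2)[192 + √22362624] ≈ (1/2)(192 + 4728.9136) = 2460.4568.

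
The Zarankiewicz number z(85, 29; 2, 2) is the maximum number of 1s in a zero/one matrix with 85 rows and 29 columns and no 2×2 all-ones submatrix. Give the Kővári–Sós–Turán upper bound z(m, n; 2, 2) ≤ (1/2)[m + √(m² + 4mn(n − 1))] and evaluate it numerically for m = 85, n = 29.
z(85, 29; 2, 2) ≤ (1/2)[85 + √(85² + 4·85·29·28)] = (1/2)[85 + √283305] = 308.632

Kővári–Sós–Turán: let r_1, ..., r_85 be the row sums and z = Σ r_i the total number of 1s. Each pair of columns can share at most one row with both entries 1 (else a 2×2 all-ones block appears), so Σ_i C(r_i, 2) ≤ C(29, 2) = 406. By convexity Σ_i C(r_i, 2) ≥ 85·C(z/85, 2) = z(z − 85)/(2·85), giving z² − 85z − 85·29·28 ≤ 0 and hence z ≤ (1/2)[85 + √(7225 + 4·69020)] = (1/2)[85 + √283305] ≈ (1/2)(85 + 532.264) = 308.632.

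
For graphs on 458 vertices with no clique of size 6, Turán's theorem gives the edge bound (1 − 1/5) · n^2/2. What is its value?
Turán density bound = (4/5) · 458^2/2 = 419528/5 ≈ 83905.6

Turán's theorem: ex(n, K_{r+1}) is achieved by the complete r-partite Turán graph T(n, r) with parts as balanced as possible, and is at most (1 − 1/r) · n^2/2. For r = 5, n = 458: the density bound is (4/5) · 209764/2 = 419528/5 ≈ 83905.6. The integer-valued extremum is e(T(458, 5)) = 83905, which is strictly less than the density bound 419528/5 since 5 ∤ 458 (the parts of T(458, 5) cannot all be equal).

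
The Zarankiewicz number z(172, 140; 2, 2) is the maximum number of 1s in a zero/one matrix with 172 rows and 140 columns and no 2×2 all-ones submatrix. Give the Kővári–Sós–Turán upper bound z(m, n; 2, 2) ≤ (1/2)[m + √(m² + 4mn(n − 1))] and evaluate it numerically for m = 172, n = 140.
z(172, 140; 2, 2) ≤ (1/2)[172 + √(172² + 4·172·140·139)] = (1/2)[172 + √13418064] = 1917.5338

Kővári–Sós–Turán: let r_1, ..., r_172 be the row sums and z = Σ r_i the total number of 1s. Each pair of columns can share at most one row with both entries 1 (else a 2×2 all-ones block appears), so Σ_i C(r_i, 2) ≤ C(140, 2) = 9730. By convexity Σ_i C(r_i, 2) ≥ 172·C(z/172, 2) = z(z − 172)/(2·172), giving z² − 172z − 172·140·139 ≤ 0 and hence z ≤ (1/2)[172 + √(29584 + 4·3347120)] = (1/2)[172 + √13418064] ≈ (1/2)(172 + 3663.0676) = 1917.5338.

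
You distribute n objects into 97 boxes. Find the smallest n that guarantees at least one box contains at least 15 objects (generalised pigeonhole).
n = (15 − 1)·97 + 1 = 1359

By the generalised pigeonhole principle, to guarantee some box contains ≥ r objects we need more than (r − 1) · k objects total. Threshold: n = (r − 1) · k + 1. With r = 15 and k = 97: n = 14 · 97 + 1 = 1358 + 1 = 1359. For n = 1358 = 14 · 97, we can put exactly 14 objects in every box, avoiding 15 in any single one — so 1359 is tight.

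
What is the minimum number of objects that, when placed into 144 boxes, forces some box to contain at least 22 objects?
n = (22 − 1)·144 + 1 = 3025

By the generalised pigeonhole principle, to guarantee some box contains ≥ r objects we need more than (r − 1) · k objects total. Threshold: n = (r − 1) · k + 1. With r = 22 and k = 144: n = 21 · 144 + 1 = 3024 + 1 = 3025. For n = 3024 = 21 · 144, we can put exactly 21 objects in every box, avoiding 22 in any single one — so 3025 is tight.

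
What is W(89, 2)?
W(89, 2) = 89 + 1 = 90

A 2-term AP is any pair of integers, so a monochromatic 2-AP exists iff some colour is used at least twice. With 89 colours, the colouring i ↦ i on {1, ..., 89} uses each colour once, avoiding any monochromatic pair, so W(89, 2) > 89. For {1, ..., 90}, pigeonhole forces two integers of the same colour, which form a monochromatic 2-AP. Hence W(89, 2) = 90.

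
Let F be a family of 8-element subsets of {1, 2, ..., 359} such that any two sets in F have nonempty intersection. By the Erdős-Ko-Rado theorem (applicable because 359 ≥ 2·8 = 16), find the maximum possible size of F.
max |F| = C(358, 7) = 140967724113568

Erdős-Ko-Rado (1961): when n ≥ 2k, max |F| = C(n−1, k−1). The bound is attained by the star {A : i ∈ A} for any fixed i ∈ [n]. Here C(359−1, 8−1) = C(358, 7) = 140967724113568.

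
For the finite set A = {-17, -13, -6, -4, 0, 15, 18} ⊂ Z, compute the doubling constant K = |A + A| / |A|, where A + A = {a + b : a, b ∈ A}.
K = |A + A| / |A| = 27/7

Enumerate A + A = {a + b : a, b ∈ A}. With |A| = 7, there are |A|^2 = 49 ordered sum pairs; collecting distinct values, A + A = {-34, -30, -26, -23, -21, -19, -17, -13, -12, -10, -8, -6, -4, -2, 0, 1, 2, 5, 9, 11, 12, 14, 15, 18, 30, 33, 36}, so |A + A| = 27. Thus K = 27/7. For comparison, the minimum possible |A + A| over all 7-element sets is 2·7 − 1 = 13 (so min K = 13/7), attained only by arithmetic progressions.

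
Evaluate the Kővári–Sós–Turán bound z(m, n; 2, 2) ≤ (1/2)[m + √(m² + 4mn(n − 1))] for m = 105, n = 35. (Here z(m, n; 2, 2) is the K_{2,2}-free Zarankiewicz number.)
z(105, 35; 2, 2) ≤ (1/2)[105 + √(105² + 4·105·35·34)] = (1/2)[105 + √510825] = 409.8601

Kővári–Sós–Turán: let r_1, ..., r_105 be the row sums and z = Σ r_i the total number of 1s. Each pair of columns can share at most one row with both entries 1 (else a 2×2 all-ones block appears), so Σ_i C(r_i, 2) ≤ C(35, 2) = 595. By convexity Σ_i C(r_i, 2) ≥ 105·C(z/105, 2) = z(z − 105)/(2·105), giving z² − 105z − 105·35·34 ≤ 0 and hence z ≤ (1/2)[105 + √(11025 + 4·124950)] = (1/2)[105 + √510825] ≈ (1/2)(105 + 714.7202) = 409.8601.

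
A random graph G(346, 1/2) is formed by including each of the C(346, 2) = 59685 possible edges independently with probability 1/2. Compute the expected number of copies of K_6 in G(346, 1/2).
E[# K_6] = C(346, 6) · (1/2)^C(6, 2) = 2281370098854 / 2^15 = 1140685049427/16384 ≈ 69621890.223816

For each 6-subset S of vertices (there are C(346, 6) = 2281370098854 such S), let X_S = 1 if S induces a K_6 (all C(6, 2) = 15 edges present). Then P(X_S = 1) = (1/2)^15 = 1/32768. By linearity of expectation, E[# K_6] = C(346, 6) · (1/2)^15 = 2281370098854 / 32768 = 1140685049427/16384 ≈ 69621890.223816.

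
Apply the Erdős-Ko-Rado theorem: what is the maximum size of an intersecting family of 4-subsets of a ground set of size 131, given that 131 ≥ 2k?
max |F| = C(130, 3) = 357760

Erdős-Ko-Rado (1961): when n ≥ 2k, max |F| = C(n−1, k−1). The bound is attained by the star {A : i ∈ A} for any fixed i ∈ [n]. Here C(131−1, 4−1) = C(130, 3) = 357760.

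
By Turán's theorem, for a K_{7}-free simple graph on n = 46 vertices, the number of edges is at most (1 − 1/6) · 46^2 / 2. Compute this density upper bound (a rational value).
Turán density bound = (5/6) · 46^2/2 = 2645/3 ≈ 881.6667

Turán's theorem: ex(n, K_{r+1}) is achieved by the complete r-partite Turán graph T(n, r) with parts as balanced as possible, and is at most (1 − 1/r) · n^2/2. For r = 6, n = 46: the density bound is (5/6) · 2116/2 = 2645/3 ≈ 881.6667. The integer-valued extremum is e(T(46, 6)) = 881, which is strictly less than the density bound 2645/3 since 6 ∤ 46 (the parts of T(46, 6) cannot all be equal).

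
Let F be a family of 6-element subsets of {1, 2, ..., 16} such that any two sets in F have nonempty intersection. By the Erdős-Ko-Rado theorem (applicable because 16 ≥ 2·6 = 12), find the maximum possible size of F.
max |F| = C(15, 5) = 3003

Erdős-Ko-Rado (1961): when n ≥ 2k, max |F| = C(n−1, k−1). The bound is attained by the star {A : i ∈ A} for any fixed i ∈ [n]. Here C(16−1, 6−1) = C(15, 5) = 3003.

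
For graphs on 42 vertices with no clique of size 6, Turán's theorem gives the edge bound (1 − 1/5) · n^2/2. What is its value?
Turán density bound = (4/5) · 42^2/2 = 3528/5 ≈ 705.6

Turán's theorem: ex(n, K_{r+1}) is achieved by the complete r-partite Turán graph T(n, r) with parts as balanced as possible, and is at most (1 − 1/r) · n^2/2. For r = 5, n = 42: the density bound is (4/5) · 1764/2 = 3528/5 ≈ 705.6. The integer-valued extremum is e(T(42, 5)) = 705, which is strictly less than the density bound 3528/5 since 5 ∤ 42 (the parts of T(42, 5) cannot all be equal).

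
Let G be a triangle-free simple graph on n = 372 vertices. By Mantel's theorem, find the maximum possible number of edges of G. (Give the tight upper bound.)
ex(372, K_3) = ⌊372^2/4⌋ = 34596

Mantel (1907): a triangle-free graph on n vertices has at most ⌊n^2/4⌋ edges, with equality for the complete bipartite graph K_{⌊n/2⌋, ⌈n/2⌉}. For n = 372: ⌊372^2/4⌋ = ⌊138384/4⌋ = 34596. The extremal graph is K_{186, 186}, which has 186·186 = 34596 edges.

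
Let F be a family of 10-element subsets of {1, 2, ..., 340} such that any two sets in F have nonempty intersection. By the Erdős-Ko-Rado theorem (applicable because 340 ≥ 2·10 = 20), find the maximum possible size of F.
max |F| = C(339, 9) = 146394286959141442

The Erdős-Ko-Rado theorem states: for n ≥ 2k, an intersecting family of k-subsets of an n-element set has size at most C(n − 1, k − 1), with equality for 'star' families {A ⊆ [n] : |A| = k, i ∈ A} (fix an element i). For n = 340, k = 10: C(339, 9) = 146394286959141442.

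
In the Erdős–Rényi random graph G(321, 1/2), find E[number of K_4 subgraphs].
E[# K_4] = C(321, 4) · (1/2)^C(4, 2) = 434171760 / 2^6 = 27135735/4 = 6783933.75

For each 4-subset S of vertices (there are C(321, 4) = 434171760 such S), let X_S = 1 if S induces a K_4 (all C(4, 2) = 6 edges present). Then P(X_S = 1) = (1/2)^6 = 1/64. By linearity of expectation, E[# K_4] = C(321, 4) · (1/2)^6 = 434171760 / 64 = 27135735/4 = 6783933.75.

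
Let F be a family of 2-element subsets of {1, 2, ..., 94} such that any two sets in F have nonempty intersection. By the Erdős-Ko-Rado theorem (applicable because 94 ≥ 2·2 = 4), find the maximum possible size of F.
max |F| = C(93, 1) = 93

The Erdős-Ko-Rado theorem states: for n ≥ 2k, an intersecting family of k-subsets of an n-element set has size at most C(n − 1, k − 1), with equality for 'star' families {A ⊆ [n] : |A| = k, i ∈ A} (fix an element i). For n = 94, k = 2: C(93, 1) = 93.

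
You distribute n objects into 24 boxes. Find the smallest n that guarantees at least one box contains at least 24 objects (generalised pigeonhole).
n = (24 − 1)·24 + 1 = 553

By the generalised pigeonhole principle, to guarantee some box contains ≥ r objects we need more than (r − 1) · k objects total. Threshold: n = (r − 1) · k + 1. With r = 24 and k = 24: n = 23 · 24 + 1 = 552 + 1 = 553. For n = 552 = 23 · 24, we can put exactly 23 objects in every box, avoiding 24 in any single one — so 553 is tight.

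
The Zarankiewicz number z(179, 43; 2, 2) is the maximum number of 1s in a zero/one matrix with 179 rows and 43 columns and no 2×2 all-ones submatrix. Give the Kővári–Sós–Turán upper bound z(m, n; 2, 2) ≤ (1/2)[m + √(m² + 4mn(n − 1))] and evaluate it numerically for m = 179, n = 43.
z(179, 43; 2, 2) ≤ (1/2)[179 + √(179² + 4·179·43·42)] = (1/2)[179 + √1325137] = 665.073

Kővári–Sós–Turán: let r_1, ..., r_179 be the row sums and z = Σ r_i the total number of 1s. Each pair of columns can share at most one row with both entries 1 (else a 2×2 all-ones block appears), so Σ_i C(r_i, 2) ≤ C(43, 2) = 903. By convexity Σ_i C(r_i, 2) ≥ 179·C(z/179, 2) = z(z − 179)/(2·179), giving z² − 179z − 179·43·42 ≤ 0 and hence z ≤ (1/2)[179 + √(32041 + 4·323274)] = (1/2)[179 + √1325137] ≈ (1/2)(179 + 1151.146) = 665.073.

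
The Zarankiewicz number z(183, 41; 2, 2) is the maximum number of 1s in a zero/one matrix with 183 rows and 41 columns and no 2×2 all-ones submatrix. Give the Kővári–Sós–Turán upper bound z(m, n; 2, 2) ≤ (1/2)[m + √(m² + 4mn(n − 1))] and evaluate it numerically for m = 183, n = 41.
z(183, 41; 2, 2) ≤ (1/2)[183 + √(183² + 4·183·41·40)] = (1/2)[183 + √1233969] = 646.9208

Kővári–Sós–Turán: let r_1, ..., r_183 be the row sums and z = Σ r_i the total number of 1s. Each pair of columns can share at most one row with both entries 1 (else a 2×2 all-ones block appears), so Σ_i C(r_i, 2) ≤ C(41, 2) = 820. By convexity Σ_i C(r_i, 2) ≥ 183·C(z/183, 2) = z(z − 183)/(2·183), giving z² − 183z − 183·41·40 ≤ 0 and hence z ≤ (1/2)[183 + √(33489 + 4·300120)] = (1/2)[183 + √1233969] ≈ (1/2)(183 + 1110.8416) = 646.9208.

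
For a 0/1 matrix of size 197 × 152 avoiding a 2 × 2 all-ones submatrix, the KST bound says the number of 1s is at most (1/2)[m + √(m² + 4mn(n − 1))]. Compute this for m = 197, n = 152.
z(197, 152; 2, 2) ≤ (1/2)[197 + √(197² + 4·197·152·151)] = (1/2)[197 + √18124985] = 2227.1724

Kővári–Sós–Turán: let r_1, ..., r_197 be the row sums and z = Σ r_i the total number of 1s. Each pair of columns can share at most one row with both entries 1 (else a 2×2 all-ones block appears), so Σ_i C(r_i, 2) ≤ C(152, 2) = 11476. By convexity Σ_i C(r_i, 2) ≥ 197·C(z/197, 2) = z(z − 197)/(2·197), giving z² − 197z − 197·152·151 ≤ 0 and hence z ≤ (1/2)[197 + √(38809 + 4·4521544)] = (1/2)[197 + √18124985] ≈ (1/2)(197 + 4257.3448) = 2227.1724.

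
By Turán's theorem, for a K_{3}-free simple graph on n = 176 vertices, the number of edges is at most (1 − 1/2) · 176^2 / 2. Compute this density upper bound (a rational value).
Turán density bound = (1/2) · 176^2/2 = 7744

Turán's theorem: ex(n, K_{r+1}) is achieved by the complete r-partite Turán graph T(n, r) with parts as balanced as possible, and is at most (1 − 1/r) · n^2/2. For r = 2, n = 176: the density bound is (1/2) · 30976/2 = 7744. Since 2 ∣ 176, the Turán graph T(176, 2) has parts of equal size 88, and its edge count e(T(176, 2)) = 7744 attains the density bound exactly.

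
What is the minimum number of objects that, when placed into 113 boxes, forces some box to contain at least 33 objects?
n = (33 − 1)·113 + 1 = 3617

By the generalised pigeonhole principle, to guarantee some box contains ≥ r objects we need more than (r − 1) · k objects total. Threshold: n = (r − 1) · k + 1. With r = 33 and k = 113: n = 32 · 113 + 1 = 3616 + 1 = 3617. For n = 3616 = 32 · 113, we can put exactly 32 objects in every box, avoiding 33 in any single one — so 3617 is tight.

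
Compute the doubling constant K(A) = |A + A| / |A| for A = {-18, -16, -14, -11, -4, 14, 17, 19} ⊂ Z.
K = |A + A| / |A| = 31/8

Enumerate A + A = {a + b : a, b ∈ A}. With |A| = 8, there are |A|^2 = 64 ordered sum pairs; collecting distinct values, A + A = {-36, -34, -32, -30, -29, -28, -27, -25, -22, -20, -18, -15, -8, -4, -2, -1, 0, 1, 3, 5, 6, 8, 10, 13, 15, 28, 31, 33, 34, 36, 38}, so |A + A| = 31. Thus K = 31/8. For comparison, the minimum possible |A + A| over all 8-element sets is 2·8 − 1 = 15 (so min K = 15/8), attained only by arithmetic progressions.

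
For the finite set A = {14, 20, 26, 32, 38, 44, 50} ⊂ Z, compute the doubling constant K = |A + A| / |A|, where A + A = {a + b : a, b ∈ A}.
K = |A + A| / |A| = 13/7

Enumerate A + A = {a + b : a, b ∈ A}. With |A| = 7, there are |A|^2 = 49 ordered sum pairs; collecting distinct values, A + A = {28, 34, 40, 46, 52, 58, 64, 70, 76, 82, 88, 94, 100}, so |A + A| = 13. Thus K = 13/7. Here |A + A| = 2|A| − 1 = 13, the minimum possible — so K = 13/7 is minimal, which holds iff A is an arithmetic progression.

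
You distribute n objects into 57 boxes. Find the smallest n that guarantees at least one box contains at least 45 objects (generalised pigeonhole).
n = (45 − 1)·57 + 1 = 2509

By the generalised pigeonhole principle, to guarantee some box contains ≥ r objects we need more than (r − 1) · k objects total. Threshold: n = (r − 1) · k + 1. With r = 45 and k = 57: n = 44 · 57 + 1 = 2508 + 1 = 2509. For n = 2508 = 44 · 57, we can put exactly 44 objects in every box, avoiding 45 in any single one — so 2509 is tight.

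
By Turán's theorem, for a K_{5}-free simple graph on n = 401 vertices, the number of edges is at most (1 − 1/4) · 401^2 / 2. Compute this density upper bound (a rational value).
Turán density bound = (3/4) · 401^2/2 = 482403/8 ≈ 60300.375

Turán's theorem: ex(n, K_{r+1}) is achieved by the complete r-partite Turán graph T(n, r) with parts as balanced as possible, and is at most (1 − 1/r) · n^2/2. For r = 4, n = 401: the density bound is (3/4) · 160801/2 = 482403/8 ≈ 60300.375. The integer-valued extremum is e(T(401, 4)) = 60300, which is strictly less than the density bound 482403/8 since 4 ∤ 401 (the parts of T(401, 4) cannot all be equal).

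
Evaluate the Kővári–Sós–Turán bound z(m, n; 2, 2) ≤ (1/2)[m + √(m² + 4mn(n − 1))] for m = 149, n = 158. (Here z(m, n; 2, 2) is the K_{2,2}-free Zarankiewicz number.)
z(149, 158; 2, 2) ≤ (1/2)[149 + √(149² + 4·149·158·157)] = (1/2)[149 + √14806577] = 1998.4658

Kővári–Sós–Turán: let r_1, ..., r_149 be the row sums and z = Σ r_i the total number of 1s. Each pair of columns can share at most one row with both entries 1 (else a 2×2 all-ones block appears), so Σ_i C(r_i, 2) ≤ C(158, 2) = 12403. By convexity Σ_i C(r_i, 2) ≥ 149·C(z/149, 2) = z(z − 149)/(2·149), giving z² − 149z − 149·158·157 ≤ 0 and hence z ≤ (1/2)[149 + √(22201 + 4·3696094)] = (1/2)[149 + √14806577] ≈ (1/2)(149 + 3847.9315) = 1998.4658.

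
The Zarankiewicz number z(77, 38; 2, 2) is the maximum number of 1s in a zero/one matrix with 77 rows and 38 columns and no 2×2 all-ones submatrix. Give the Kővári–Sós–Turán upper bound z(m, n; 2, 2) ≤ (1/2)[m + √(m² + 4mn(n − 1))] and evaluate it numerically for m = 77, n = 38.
z(77, 38; 2, 2) ≤ (1/2)[77 + √(77² + 4·77·38·37)] = (1/2)[77 + √438977] = 369.7767

Kővári–Sós–Turán: let r_1, ..., r_77 be the row sums and z = Σ r_i the total number of 1s. Each pair of columns can share at most one row with both entries 1 (else a 2×2 all-ones block appears), so Σ_i C(r_i, 2) ≤ C(38, 2) = 703. By convexity Σ_i C(r_i, 2) ≥ 77·C(z/77, 2) = z(z − 77)/(2·77), giving z² − 77z − 77·38·37 ≤ 0 and hence z ≤ (1/2)[77 + √(5929 + 4·108262)] = (1/2)[77 + √438977] ≈ (1/2)(77 + 662.5534) = 369.7767.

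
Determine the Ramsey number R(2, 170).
R(2, 170) = 170

R(2, k) = k for all k ≥ 2: in a 2-colouring of K_k, either some edge is red (a red K_2) or all edges are blue (a blue K_k). And K_{169} coloured all-blue has no blue K_170, so R(2, 170) > 169. Hence R(2, 170) = 170.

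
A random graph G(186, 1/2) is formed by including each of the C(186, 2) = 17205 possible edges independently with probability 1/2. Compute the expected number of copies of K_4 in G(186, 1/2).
E[# K_4] = C(186, 4) · (1/2)^C(4, 2) = 48277230 / 2^6 = 24138615/32 = 754331.71875

For each 4-subset S of vertices (there are C(186, 4) = 48277230 such S), let X_S = 1 if S induces a K_4 (all C(4, 2) = 6 edges present). Then P(X_S = 1) = (1/2)^6 = 1/64. By linearity of expectation, E[# K_4] = C(186, 4) · (1/2)^6 = 48277230 / 64 = 24138615/32 = 754331.71875.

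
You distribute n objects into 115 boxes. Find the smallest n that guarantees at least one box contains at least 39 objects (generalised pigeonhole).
n = (39 − 1)·115 + 1 = 4371

By the generalised pigeonhole principle, to guarantee some box contains ≥ r objects we need more than (r − 1) · k objects total. Threshold: n = (r − 1) · k + 1. With r = 39 and k = 115: n = 38 · 115 + 1 = 4370 + 1 = 4371. For n = 4370 = 38 · 115, we can put exactly 38 objects in every box, avoiding 39 in any single one — so 4371 is tight.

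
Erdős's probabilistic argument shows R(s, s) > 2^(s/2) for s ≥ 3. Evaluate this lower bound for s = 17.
2^(17/2) = 362.0387; so R(17, 17) > 362.0387

Colour each edge of K_n uniformly at random with red/blue. The expected number of monochromatic K_17 is C(n, 17) · 2 · 2^(−C(17,2)). If C(n, 17) · 2^(1 − C(17,2)) < 1, then with positive probability no monochromatic K_17 exists, so R(17, 17) > n. The standard estimate C(n, 17) ≤ n^17/17! shows this inequality holds whenever n ≤ 2^(17/2) (since 17! · 2^(C(17,2) − 1) > 2^(17^2/2) ≥ n^17). Hence R(17, 17) > 2^(17/2) = 362.0387.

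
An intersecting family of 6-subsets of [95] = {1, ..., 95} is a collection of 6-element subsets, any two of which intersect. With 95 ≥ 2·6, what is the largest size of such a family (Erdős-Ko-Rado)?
max |F| = C(94, 5) = 54891018

The Erdős-Ko-Rado theorem states: for n ≥ 2k, an intersecting family of k-subsets of an n-element set has size at most C(n − 1, k − 1), with equality for 'star' families {A ⊆ [n] : |A| = k, i ∈ A} (fix an element i). For n = 95, k = 6: C(94, 5) = 54891018.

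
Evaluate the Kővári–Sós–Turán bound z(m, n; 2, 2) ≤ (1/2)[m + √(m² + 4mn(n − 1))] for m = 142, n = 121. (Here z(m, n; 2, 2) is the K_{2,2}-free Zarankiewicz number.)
z(142, 121; 2, 2) ≤ (1/2)[142 + √(142² + 4·142·121·120)] = (1/2)[142 + √8267524] = 1508.6651

Kővári–Sós–Turán: let r_1, ..., r_142 be the row sums and z = Σ r_i the total number of 1s. Each pair of columns can share at most one row with both entries 1 (else a 2×2 all-ones block appears), so Σ_i C(r_i, 2) ≤ C(121, 2) = 7260. By convexity Σ_i C(r_i, 2) ≥ 142·C(z/142, 2) = z(z − 142)/(2·142), giving z² − 142z − 142·121·120 ≤ 0 and hence z ≤ (1/2)[142 + √(20164 + 4·2061840)] = (1/2)[142 + √8267524] ≈ (1/2)(142 + 2875.3302) = 1508.6651.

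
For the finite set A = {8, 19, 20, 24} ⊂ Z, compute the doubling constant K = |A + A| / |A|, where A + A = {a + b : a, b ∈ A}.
K = |A + A| / |A| = 10/4 = 5/2

Enumerate A + A = {a + b : a, b ∈ A}. With |A| = 4, there are |A|^2 = 16 ordered sum pairs; collecting distinct values, A + A = {16, 27, 28, 32, 38, 39, 40, 43, 44, 48}, so |A + A| = 10. Thus K = 10/4 = 5/2. For comparison, the minimum possible |A + A| over all 4-element sets is 2·4 − 1 = 7 (so min K = 7/4), attained only by arithmetic progressions.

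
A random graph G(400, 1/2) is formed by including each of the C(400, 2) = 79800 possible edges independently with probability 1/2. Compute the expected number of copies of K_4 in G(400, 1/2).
E[# K_4] = C(400, 4) · (1/2)^C(4, 2) = 1050739900 / 2^6 = 262684975/16 = 16417810.9375

For each 4-subset S of vertices (there are C(400, 4) = 1050739900 such S), let X_S = 1 if S induces a K_4 (all C(4, 2) = 6 edges present). Then P(X_S = 1) = (1/2)^6 = 1/64. By linearity of expectation, E[# K_4] = C(400, 4) · (1/2)^6 = 1050739900 / 64 = 262684975/16 = 16417810.9375.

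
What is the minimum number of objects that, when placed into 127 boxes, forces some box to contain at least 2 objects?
n = (2 − 1)·127 + 1 = 128

By the generalised pigeonhole principle, to guarantee some box contains ≥ r objects we need more than (r − 1) · k objects total. Threshold: n = (r − 1) · k + 1. With r = 2 and k = 127: n = 1 · 127 + 1 = 127 + 1 = 128. For n = 127 = 1 · 127, we can put exactly 1 objects in every box, avoiding 2 in any single one — so 128 is tight.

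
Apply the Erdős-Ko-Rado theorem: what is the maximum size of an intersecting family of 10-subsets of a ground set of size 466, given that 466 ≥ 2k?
max |F| = C(465, 9) = 2591098887339933630

Erdős-Ko-Rado (1961): when n ≥ 2k, max |F| = C(n−1, k−1). The bound is attained by the star {A : i ∈ A} for any fixed i ∈ [n]. Here C(466−1, 10−1) = C(465, 9) = 2591098887339933630.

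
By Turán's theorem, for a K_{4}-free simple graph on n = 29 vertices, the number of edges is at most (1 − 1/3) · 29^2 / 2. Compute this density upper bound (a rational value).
Turán density bound = (2/3) · 29^2/2 = 841/3 ≈ 280.3333

Turán's theorem: ex(n, K_{r+1}) is achieved by the complete r-partite Turán graph T(n, r) with parts as balanced as possible, and is at most (1 − 1/r) · n^2/2. For r = 3, n = 29: the density bound is (2/3) · 841/2 = 841/3 ≈ 280.3333. The integer-valued extremum is e(T(29, 3)) = 280, which is strictly less than the density bound 841/3 since 3 ∤ 29 (the parts of T(29, 3) cannot all be equal).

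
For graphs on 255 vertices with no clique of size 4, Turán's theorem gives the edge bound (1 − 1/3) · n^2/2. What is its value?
Turán density bound = (2/3) · 255^2/2 = 21675

Turán's theorem: ex(n, K_{r+1}) is achieved by the complete r-partite Turán graph T(n, r) with parts as balanced as possible, and is at most (1 − 1/r) · n^2/2. For r = 3, n = 255: the density bound is (2/3) · 65025/2 = 21675. Since 3 ∣ 255, the Turán graph T(255, 3) has parts of equal size 85, and its edge count e(T(255, 3)) = 21675 attains the density bound exactly.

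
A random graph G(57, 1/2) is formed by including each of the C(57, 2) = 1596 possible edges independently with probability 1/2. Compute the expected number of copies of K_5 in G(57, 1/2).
E[# K_5] = C(57, 5) · (1/2)^C(5, 2) = 4187106 / 2^10 = 2093553/512 ≈ 4088.970703

For each 5-subset S of vertices (there are C(57, 5) = 4187106 such S), let X_S = 1 if S induces a K_5 (all C(5, 2) = 10 edges present). Then P(X_S = 1) = (1/2)^10 = 1/1024. By linearity of expectation, E[# K_5] = C(57, 5) · (1/2)^10 = 4187106 / 1024 = 2093553/512 ≈ 4088.970703.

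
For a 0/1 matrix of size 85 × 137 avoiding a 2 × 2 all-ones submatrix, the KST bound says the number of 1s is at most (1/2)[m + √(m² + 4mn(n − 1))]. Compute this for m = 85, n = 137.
z(85, 137; 2, 2) ≤ (1/2)[85 + √(85² + 4·85·137·136)] = (1/2)[85 + √6342105] = 1301.6768

Kővári–Sós–Turán: let r_1, ..., r_85 be the row sums and z = Σ r_i the total number of 1s. Each pair of columns can share at most one row with both entries 1 (else a 2×2 all-ones block appears), so Σ_i C(r_i, 2) ≤ C(137, 2) = 9316. By convexity Σ_i C(r_i, 2) ≥ 85·C(z/85, 2) = z(z − 85)/(2·85), giving z² − 85z − 85·137·136 ≤ 0 and hence z ≤ (1/2)[85 + √(7225 + 4·1583720)] = (1/2)[85 + √6342105] ≈ (1/2)(85 + 2518.3536) = 1301.6768.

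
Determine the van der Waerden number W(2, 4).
W(2, 4) = 35

W(2, 4) = 35. The lower bound W(2, 4) > 34 comes from an explicit good 2-colouring of [1, 34]; the upper bound W(2, 4) ≤ 35 was verified by exhaustive search over 2-colourings of [1, 35].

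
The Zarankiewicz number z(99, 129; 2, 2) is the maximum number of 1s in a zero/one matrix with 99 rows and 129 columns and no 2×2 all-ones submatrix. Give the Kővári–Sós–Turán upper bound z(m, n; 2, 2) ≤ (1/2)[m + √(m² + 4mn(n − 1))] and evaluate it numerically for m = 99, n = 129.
z(99, 129; 2, 2) ≤ (1/2)[99 + √(99² + 4·99·129·128)] = (1/2)[99 + √6548553] = 1329.007

Kővári–Sós–Turán: let r_1, ..., r_99 be the row sums and z = Σ r_i the total number of 1s. Each pair of columns can share at most one row with both entries 1 (else a 2×2 all-ones block appears), so Σ_i C(r_i, 2) ≤ C(129, 2) = 8256. By convexity Σ_i C(r_i, 2) ≥ 99·C(z/99, 2) = z(z − 99)/(2·99), giving z² − 99z − 99·129·128 ≤ 0 and hence z ≤ (1/2)[99 + √(9801 + 4·1634688)] = (1/2)[99 + √6548553] ≈ (1/2)(99 + 2559.0141) = 1329.007.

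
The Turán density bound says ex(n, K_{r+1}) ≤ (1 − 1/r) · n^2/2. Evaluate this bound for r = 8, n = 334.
Turán density bound = (7/8) · 334^2/2 = 195223/4 ≈ 48805.75

Turán's theorem: ex(n, K_{r+1}) is achieved by the complete r-partite Turán graph T(n, r) with parts as balanced as possible, and is at most (1 − 1/r) · n^2/2. For r = 8, n = 334: the density bound is (7/8) · 111556/2 = 195223/4 ≈ 48805.75. The integer-valued extremum is e(T(334, 8)) = 48805, which is strictly less than the density bound 195223/4 since 8 ∤ 334 (the parts of T(334, 8) cannot all be equal).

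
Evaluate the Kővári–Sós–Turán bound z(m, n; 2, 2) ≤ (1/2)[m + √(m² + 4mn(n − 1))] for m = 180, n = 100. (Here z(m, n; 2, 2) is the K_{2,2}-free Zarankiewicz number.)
z(180, 100; 2, 2) ≤ (1/2)[180 + √(180² + 4·180·100·99)] = (1/2)[180 + √7160400] = 1427.9462

Kővári–Sós–Turán: let r_1, ..., r_180 be the row sums and z = Σ r_i the total number of 1s. Each pair of columns can share at most one row with both entries 1 (else a 2×2 all-ones block appears), so Σ_i C(r_i, 2) ≤ C(100, 2) = 4950. By convexity Σ_i C(r_i, 2) ≥ 180·C(z/180, 2) = z(z − 180)/(2·180), giving z² − 180z − 180·100·99 ≤ 0 and hence z ≤ (1/2)[180 + √(32400 + 4·1782000)] = (1/2)[180 + √7160400] ≈ (1/2)(180 + 2675.8924) = 1427.9462.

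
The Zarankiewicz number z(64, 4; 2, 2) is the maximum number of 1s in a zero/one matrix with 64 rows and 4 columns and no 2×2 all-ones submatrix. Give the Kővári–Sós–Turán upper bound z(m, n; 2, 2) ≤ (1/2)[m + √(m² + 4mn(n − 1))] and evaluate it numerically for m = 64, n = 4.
z(64, 4; 2, 2) ≤ (1/2)[64 + √(64² + 4·64·4·3)] = (1/2)[64 + √7168] = 74.332

Kővári–Sós–Turán: let r_1, ..., r_64 be the row sums and z = Σ r_i the total number of 1s. Each pair of columns can share at most one row with both entries 1 (else a 2×2 all-ones block appears), so Σ_i C(r_i, 2) ≤ C(4, 2) = 6. By convexity Σ_i C(r_i, 2) ≥ 64·C(z/64, 2) = z(z − 64)/(2·64), giving z² − 64z − 64·4·3 ≤ 0 and hence z ≤ (1/2)[64 + √(4096 + 4·768)] = (1/2)[64 + √7168] ≈ (1/2)(64 + 84.664) = 74.332.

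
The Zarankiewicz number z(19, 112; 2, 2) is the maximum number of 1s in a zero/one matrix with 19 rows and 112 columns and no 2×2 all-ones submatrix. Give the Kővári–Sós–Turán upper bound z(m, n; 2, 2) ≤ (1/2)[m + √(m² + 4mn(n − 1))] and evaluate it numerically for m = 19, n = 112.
z(19, 112; 2, 2) ≤ (1/2)[19 + √(19² + 4·19·112·111)] = (1/2)[19 + √945193] = 495.6052

Kővári–Sós–Turán: let r_1, ..., r_19 be the row sums and z = Σ r_i the total number of 1s. Each pair of columns can share at most one row with both entries 1 (else a 2×2 all-ones block appears), so Σ_i C(r_i, 2) ≤ C(112, 2) = 6216. By convexity Σ_i C(r_i, 2) ≥ 19·C(z/19, 2) = z(z − 19)/(2·19), giving z² − 19z − 19·112·111 ≤ 0 and hence z ≤ (1/2)[19 + √(361 + 4·236208)] = (1/2)[19 + √945193] ≈ (1/2)(19 + 972.2104) = 495.6052.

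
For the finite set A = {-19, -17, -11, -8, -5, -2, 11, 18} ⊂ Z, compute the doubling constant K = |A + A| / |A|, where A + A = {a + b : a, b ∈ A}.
K = |A + A| / |A| = 31/8

Enumerate A + A = {a + b : a, b ∈ A}. With |A| = 8, there are |A|^2 = 64 ordered sum pairs; collecting distinct values, A + A = {-38, -36, -34, -30, -28, -27, -25, -24, -22, -21, -19, -16, -13, -10, -8, -7, -6, -4, -1, 0, 1, 3, 6, 7, 9, 10, 13, 16, 22, 29, 36}, so |A + A| = 31. Thus K = 31/8. For comparison, the minimum possible |A + A| over all 8-element sets is 2·8 − 1 = 15 (so min K = 15/8), attained only by arithmetic progressions.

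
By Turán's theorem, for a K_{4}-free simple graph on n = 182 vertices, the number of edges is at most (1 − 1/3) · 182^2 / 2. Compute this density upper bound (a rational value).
Turán density bound = (2/3) · 182^2/2 = 33124/3 ≈ 11041.3333

Turán's theorem: ex(n, K_{r+1}) is achieved by the complete r-partite Turán graph T(n, r) with parts as balanced as possible, and is at most (1 − 1/r) · n^2/2. For r = 3, n = 182: the density bound is (2/3) · 33124/2 = 33124/3 ≈ 11041.3333. The integer-valued extremum is e(T(182, 3)) = 11041, which is strictly less than the density bound 33124/3 since 3 ∤ 182 (the parts of T(182, 3) cannot all be equal).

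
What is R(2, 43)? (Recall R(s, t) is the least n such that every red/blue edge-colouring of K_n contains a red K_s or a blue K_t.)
R(2, 43) = 43

R(2, k) = k for all k ≥ 2: in a 2-colouring of K_k, either some edge is red (a red K_2) or all edges are blue (a blue K_k). And K_{42} coloured all-blue has no blue K_43, so R(2, 43) > 42. Hence R(2, 43) = 43.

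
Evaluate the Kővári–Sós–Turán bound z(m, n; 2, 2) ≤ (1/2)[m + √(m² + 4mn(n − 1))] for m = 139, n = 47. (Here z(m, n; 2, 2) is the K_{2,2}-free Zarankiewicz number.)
z(139, 47; 2, 2) ≤ (1/2)[139 + √(139² + 4·139·47·46)] = (1/2)[139 + √1221393] = 622.0833

Kővári–Sós–Turán: let r_1, ..., r_139 be the row sums and z = Σ r_i the total number of 1s. Each pair of columns can share at most one row with both entries 1 (else a 2×2 all-ones block appears), so Σ_i C(r_i, 2) ≤ C(47, 2) = 1081. By convexity Σ_i C(r_i, 2) ≥ 139·C(z/139, 2) = z(z − 139)/(2·139), giving z² − 139z − 139·47·46 ≤ 0 and hence z ≤ (1/2)[139 + √(19321 + 4·300518)] = (1/2)[139 + √1221393] ≈ (1/2)(139 + 1105.1665) = 622.0833.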